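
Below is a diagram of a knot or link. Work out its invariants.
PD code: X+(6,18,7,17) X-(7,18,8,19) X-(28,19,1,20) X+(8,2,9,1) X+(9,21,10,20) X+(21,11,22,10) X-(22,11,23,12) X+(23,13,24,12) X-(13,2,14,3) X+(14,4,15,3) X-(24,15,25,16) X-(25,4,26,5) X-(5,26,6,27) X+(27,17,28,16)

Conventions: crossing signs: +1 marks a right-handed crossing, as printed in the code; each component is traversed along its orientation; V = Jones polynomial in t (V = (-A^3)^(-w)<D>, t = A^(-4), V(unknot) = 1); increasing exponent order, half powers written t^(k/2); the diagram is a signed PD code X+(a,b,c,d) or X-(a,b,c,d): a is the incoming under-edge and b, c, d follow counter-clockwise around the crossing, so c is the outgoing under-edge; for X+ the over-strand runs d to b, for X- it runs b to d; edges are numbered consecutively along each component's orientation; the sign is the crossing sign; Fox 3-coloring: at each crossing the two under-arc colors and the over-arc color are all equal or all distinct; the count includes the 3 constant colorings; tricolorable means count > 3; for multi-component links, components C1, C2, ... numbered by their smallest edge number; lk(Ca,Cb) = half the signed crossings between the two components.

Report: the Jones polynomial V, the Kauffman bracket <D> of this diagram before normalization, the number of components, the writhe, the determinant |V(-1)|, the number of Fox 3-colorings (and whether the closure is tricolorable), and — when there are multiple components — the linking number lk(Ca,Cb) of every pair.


V(t) = 1
bracket: 1, w = 0
1 component, writhe 0, over 14 crossings
det 1, colorings 3 of 3^14 — not tricolorable
observation: w = 0 (over 14 crossings) is diagram-only; (-A^3)^(0) removes it from V


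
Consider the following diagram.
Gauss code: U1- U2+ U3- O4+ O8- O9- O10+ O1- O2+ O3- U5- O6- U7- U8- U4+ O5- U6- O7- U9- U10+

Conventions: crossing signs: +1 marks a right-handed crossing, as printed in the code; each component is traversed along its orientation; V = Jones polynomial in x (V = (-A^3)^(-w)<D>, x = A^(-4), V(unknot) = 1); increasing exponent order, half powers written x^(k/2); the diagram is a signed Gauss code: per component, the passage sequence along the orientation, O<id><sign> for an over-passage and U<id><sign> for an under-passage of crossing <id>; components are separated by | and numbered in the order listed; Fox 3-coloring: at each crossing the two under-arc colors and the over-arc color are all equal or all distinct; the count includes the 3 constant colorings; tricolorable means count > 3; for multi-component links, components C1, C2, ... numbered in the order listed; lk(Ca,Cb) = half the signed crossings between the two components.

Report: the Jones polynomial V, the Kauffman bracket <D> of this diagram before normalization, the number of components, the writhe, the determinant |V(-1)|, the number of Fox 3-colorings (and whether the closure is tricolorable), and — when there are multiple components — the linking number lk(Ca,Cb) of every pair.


V(x) = -x^-4 + x^-3 + x^-1
bracket: A^-8 + 1 - A^4, w = -4
1 component, writhe -4, over 10 crossings
det 3, colorings 9 of 3^10 — tricolorable
observation: w = -4 (over 10 crossings) is diagram-only; (-A^3)^(4) removes it from V


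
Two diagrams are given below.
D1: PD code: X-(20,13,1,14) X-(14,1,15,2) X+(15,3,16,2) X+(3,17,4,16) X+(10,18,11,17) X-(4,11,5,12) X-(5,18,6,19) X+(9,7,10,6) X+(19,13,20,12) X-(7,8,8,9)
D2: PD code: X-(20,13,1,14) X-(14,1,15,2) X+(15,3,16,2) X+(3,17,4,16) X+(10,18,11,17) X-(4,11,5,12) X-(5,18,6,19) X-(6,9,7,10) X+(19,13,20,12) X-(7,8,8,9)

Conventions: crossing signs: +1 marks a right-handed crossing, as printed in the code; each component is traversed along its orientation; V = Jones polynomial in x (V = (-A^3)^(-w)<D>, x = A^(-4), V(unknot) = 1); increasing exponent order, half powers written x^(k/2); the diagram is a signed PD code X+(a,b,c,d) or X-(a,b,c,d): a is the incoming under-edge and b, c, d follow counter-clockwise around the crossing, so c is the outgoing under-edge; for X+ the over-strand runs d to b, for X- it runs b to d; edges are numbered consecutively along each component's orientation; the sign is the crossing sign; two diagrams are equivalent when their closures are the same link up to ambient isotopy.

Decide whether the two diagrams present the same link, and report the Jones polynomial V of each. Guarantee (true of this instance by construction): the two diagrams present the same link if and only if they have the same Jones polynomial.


equivalent: yes
D1 (bracket 1; 10 crossings at w = 0): V = 1
V(D2) = 1  [10 crossings, <D> = A^-6, w = -2]
observation: all 2 diagrams share one V(x), hence one class


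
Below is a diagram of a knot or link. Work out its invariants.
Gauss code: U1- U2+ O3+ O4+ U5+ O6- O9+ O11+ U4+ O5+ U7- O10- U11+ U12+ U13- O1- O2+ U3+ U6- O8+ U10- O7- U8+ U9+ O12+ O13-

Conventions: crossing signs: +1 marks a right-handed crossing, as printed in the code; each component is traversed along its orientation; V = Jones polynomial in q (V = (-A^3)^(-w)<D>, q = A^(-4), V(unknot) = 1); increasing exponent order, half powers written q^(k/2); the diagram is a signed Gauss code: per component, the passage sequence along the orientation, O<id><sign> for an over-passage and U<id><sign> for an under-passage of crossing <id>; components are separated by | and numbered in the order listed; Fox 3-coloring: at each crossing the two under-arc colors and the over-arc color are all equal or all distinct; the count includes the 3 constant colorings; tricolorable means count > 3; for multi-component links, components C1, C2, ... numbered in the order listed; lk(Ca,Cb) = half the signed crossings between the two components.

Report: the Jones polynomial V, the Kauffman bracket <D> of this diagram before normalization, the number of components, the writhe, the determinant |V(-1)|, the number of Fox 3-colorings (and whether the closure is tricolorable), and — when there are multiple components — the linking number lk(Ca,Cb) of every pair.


Jones polynomial: V(q) = q^-1 - 1 + 2q - 3q^2 + 3q^3 - 2q^4 + 2q^5 - q^6
<D> = A^-15 - 2A^-11 + 2A^-7 - 3A^-3 + 3A - 2A^5 + A^9 - A^13; writhe +3
components 1, writhe +3 (13 crossings)
3-colorings: 9 of 3^13, det 15 — tricolorable
note: |V(-1)| = 15: so tricolorable, since 3 divides 15


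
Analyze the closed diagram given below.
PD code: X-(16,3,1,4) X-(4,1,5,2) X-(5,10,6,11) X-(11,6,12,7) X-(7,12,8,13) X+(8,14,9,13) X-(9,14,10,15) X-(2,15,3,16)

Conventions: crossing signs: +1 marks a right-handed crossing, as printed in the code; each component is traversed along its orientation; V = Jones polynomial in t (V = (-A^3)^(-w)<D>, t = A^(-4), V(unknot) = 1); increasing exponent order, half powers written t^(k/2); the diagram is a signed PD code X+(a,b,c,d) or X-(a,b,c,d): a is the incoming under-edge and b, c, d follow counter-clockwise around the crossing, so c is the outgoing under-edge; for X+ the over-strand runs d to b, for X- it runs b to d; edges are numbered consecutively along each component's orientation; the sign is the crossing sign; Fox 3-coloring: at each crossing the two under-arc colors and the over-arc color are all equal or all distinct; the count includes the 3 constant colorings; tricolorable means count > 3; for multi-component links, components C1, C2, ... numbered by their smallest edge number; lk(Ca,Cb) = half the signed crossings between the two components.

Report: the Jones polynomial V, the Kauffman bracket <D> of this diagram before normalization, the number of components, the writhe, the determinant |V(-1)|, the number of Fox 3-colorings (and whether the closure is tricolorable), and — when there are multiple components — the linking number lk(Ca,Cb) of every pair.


V(t) = t^-8 - 2t^-7 + t^-6 - 2t^-5 + 2t^-4 + t^-2
bracket: A^-10 + 2A^-2 - 2A^2 + A^6 - 2A^10 + A^14, w = -6
1 component, writhe -6, over 8 crossings
det 9, colorings 27 of 3^8 — tricolorable
observation: det 9 = |V(-1)|; divisible by 3, so tricolorable


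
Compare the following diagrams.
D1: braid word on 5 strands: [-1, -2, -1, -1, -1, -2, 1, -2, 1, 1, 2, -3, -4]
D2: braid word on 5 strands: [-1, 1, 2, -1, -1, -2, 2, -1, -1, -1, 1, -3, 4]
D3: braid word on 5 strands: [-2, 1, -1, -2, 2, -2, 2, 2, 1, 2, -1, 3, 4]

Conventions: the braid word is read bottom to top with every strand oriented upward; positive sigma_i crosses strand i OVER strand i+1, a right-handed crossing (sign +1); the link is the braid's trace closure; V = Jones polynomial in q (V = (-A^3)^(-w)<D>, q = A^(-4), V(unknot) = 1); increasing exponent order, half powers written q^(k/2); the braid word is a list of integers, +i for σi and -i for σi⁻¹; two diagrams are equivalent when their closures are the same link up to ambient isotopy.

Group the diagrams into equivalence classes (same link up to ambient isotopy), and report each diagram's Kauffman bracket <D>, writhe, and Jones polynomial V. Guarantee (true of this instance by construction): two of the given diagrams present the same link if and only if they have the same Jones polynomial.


grouping into links: {D1} | {D2} | {D3}
V(D1) = q^(-11/2) - q^(-9/2) + q^(-7/2) - 2q^(-5/2) + q^(-3/2) - 2q^(-1/2)  (w -5, c 13, <D> = 2A^-13 - A^-9 + 2A^-5 - A^-1 + A^3 - A^7)
D2 (bracket A^-3 + A^5 - A^9 + A^13; 13 crossings at w = -3): V = -q^(-11/2) + q^(-9/2) - q^(-7/2) - q^(-3/2)
V(D3) = -q^(-1/2) - q^(1/2)  [13 crossings, <D> = A^7 + A^11, w = +3]
why: 3 classes among 3 diagrams; unequal V(q) rules out equality


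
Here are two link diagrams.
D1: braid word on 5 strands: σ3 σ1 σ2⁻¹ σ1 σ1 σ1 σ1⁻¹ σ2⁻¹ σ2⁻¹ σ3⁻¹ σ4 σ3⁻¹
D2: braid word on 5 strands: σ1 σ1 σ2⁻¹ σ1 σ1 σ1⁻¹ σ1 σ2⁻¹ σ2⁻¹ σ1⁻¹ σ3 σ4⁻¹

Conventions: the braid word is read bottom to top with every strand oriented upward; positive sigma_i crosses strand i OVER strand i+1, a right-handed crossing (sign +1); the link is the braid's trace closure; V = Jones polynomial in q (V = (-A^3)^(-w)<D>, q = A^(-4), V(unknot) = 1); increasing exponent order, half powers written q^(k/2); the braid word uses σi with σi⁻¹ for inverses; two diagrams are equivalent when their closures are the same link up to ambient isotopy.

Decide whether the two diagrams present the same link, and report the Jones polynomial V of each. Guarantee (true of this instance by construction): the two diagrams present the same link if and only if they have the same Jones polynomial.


equivalent: yes
V(D1) = -q^-3 + 2q^-2 - 2q^-1 + 3 - 2q + 2q^2 - q^3  (w 0, c 12, <D> = -A^-12 + 2A^-8 - 2A^-4 + 3 - 2A^4 + 2A^8 - A^12)
D2 (bracket -A^-12 + 2A^-8 - 2A^-4 + 3 - 2A^4 + 2A^8 - A^12; 12 crossings at w = 0): V = -q^-3 + 2q^-2 - 2q^-1 + 3 - 2q + 2q^2 - q^3
why: from 12 to 12 crossings by R-moves: one link, two diagrams


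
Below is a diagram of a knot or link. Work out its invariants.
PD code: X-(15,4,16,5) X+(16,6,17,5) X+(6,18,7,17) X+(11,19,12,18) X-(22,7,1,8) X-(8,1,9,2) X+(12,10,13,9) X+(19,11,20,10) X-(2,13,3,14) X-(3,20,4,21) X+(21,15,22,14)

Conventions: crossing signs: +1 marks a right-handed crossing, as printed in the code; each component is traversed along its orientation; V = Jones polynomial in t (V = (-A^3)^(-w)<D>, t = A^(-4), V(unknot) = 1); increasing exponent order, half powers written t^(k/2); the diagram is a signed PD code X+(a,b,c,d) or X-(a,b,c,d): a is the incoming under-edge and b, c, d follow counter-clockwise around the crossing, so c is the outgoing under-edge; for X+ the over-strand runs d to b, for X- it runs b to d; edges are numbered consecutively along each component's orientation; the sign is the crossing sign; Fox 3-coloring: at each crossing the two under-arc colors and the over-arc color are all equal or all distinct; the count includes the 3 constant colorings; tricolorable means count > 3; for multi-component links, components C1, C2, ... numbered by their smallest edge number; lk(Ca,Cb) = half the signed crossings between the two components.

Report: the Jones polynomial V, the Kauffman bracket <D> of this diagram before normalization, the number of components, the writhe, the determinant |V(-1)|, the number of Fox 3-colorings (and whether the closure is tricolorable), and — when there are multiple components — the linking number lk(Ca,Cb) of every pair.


Jones polynomial: V(t) = -t^-3 + t^-2 - t^-1 + 3 - t + t^2 - t^3
<D> = A^-9 - A^-5 + A^-1 - 3A^3 + A^7 - A^11 + A^15; writhe +1
components 1, writhe +1 (11 crossings)
3-colorings: 27 of 3^11, det 9 — tricolorable
note: w = +1 (over 11 crossings) is diagram-only; (-A^3)^(-1) removes it from V


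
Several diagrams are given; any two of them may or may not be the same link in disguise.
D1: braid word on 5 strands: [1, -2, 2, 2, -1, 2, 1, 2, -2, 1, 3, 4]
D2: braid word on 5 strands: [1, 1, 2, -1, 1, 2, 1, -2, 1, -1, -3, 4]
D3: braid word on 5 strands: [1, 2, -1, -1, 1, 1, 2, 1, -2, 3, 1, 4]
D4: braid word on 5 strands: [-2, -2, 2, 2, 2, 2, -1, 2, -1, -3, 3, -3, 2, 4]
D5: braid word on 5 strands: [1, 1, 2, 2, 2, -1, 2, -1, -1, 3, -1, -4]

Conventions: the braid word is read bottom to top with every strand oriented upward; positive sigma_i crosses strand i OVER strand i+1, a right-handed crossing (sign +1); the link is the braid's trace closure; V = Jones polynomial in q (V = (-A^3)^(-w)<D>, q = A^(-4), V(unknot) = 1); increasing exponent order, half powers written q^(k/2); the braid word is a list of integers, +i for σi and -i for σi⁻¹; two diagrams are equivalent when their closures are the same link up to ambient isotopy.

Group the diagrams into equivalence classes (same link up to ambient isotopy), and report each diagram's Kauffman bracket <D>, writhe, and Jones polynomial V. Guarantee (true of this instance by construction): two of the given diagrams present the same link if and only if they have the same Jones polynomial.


equivalence classes: {D1, D2, D3} | {D4, D5}
D1 (bracket -A^-6 + A^-2 - A^2 + 2A^6 - A^10 + A^14; 12 crossings at w = +6): V = q - q^2 + 2q^3 - q^4 + q^5 - q^6
D2 (bracket -A^-12 + A^-8 - A^-4 + 2 - A^4 + A^8; 12 crossings at w = +4): V = q - q^2 + 2q^3 - q^4 + q^5 - q^6
V(D3) = q - q^2 + 2q^3 - q^4 + q^5 - q^6  [12 crossings, <D> = -A^-6 + A^-2 - A^2 + 2A^6 - A^10 + A^14, w = +6]
V(D4) = q^-1 - 1 + 2q - 2q^2 + 2q^3 - 2q^4 + q^5  (w +2, c 14, <D> = A^-14 - 2A^-10 + 2A^-6 - 2A^-2 + 2A^2 - A^6 + A^10)
V(D5) = q^-1 - 1 + 2q - 2q^2 + 2q^3 - 2q^4 + q^5  (w +2, c 12, <D> = A^-14 - 2A^-10 + 2A^-6 - 2A^-2 + 2A^2 - A^6 + A^10)
key observation: 2 values of V(q) split the 5 diagrams


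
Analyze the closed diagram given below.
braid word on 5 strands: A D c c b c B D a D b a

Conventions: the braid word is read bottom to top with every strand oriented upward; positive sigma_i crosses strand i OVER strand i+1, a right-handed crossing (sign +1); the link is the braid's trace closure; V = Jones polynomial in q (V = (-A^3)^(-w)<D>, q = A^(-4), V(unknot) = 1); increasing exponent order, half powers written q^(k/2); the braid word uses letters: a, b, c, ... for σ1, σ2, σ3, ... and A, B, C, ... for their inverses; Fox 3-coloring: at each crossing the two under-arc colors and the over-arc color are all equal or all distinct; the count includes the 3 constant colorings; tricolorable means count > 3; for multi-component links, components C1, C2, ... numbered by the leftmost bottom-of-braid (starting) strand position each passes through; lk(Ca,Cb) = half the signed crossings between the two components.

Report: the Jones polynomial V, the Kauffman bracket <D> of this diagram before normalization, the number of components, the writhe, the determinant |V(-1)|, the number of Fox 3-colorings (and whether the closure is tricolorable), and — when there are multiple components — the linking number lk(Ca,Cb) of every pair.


Jones polynomial: V(q) = -q^-3 + q^-2 - q^-1 + 3 - q + q^2 - q^3
<D> = -A^-6 + A^-2 - A^2 + 3A^6 - A^10 + A^14 - A^18; writhe +2
components 1, writhe +2 (12 crossings)
3-colorings: 27 of 3^12, det 9 — tricolorable
note: det 9 = |V(-1)|; divisible by 3, so tricolorable


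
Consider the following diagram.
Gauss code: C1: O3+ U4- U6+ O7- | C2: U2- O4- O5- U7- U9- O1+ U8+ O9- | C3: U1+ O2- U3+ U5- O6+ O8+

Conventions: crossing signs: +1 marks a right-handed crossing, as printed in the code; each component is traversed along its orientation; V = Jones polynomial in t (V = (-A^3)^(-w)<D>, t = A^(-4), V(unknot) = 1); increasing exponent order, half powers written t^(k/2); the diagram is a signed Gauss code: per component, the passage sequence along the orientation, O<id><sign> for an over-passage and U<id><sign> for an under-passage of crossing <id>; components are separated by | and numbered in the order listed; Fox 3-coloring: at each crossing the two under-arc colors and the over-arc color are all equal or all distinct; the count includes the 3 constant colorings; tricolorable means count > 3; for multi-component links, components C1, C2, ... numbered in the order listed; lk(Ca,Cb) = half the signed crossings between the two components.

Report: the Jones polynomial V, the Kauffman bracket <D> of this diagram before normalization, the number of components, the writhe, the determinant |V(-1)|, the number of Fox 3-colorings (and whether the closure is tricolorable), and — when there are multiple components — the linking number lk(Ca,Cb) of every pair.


Jones polynomial: V(t) = -t^-5 + 2t^-4 - 2t^-3 + 4t^-2 - 3t^-1 + 4 - 2t + 2t^2
<D> = -2A^-11 + 2A^-7 - 4A^-3 + 3A - 4A^5 + 2A^9 - 2A^13 + A^17; writhe -1
components 3, writhe -1 (9 crossings)
linking number lk(C1,C2) = -1
lk(C1,C3): +1
lk(C2,C3) = 0
3-colorings: 3 of 3^9, det 20 — not tricolorable
note: det 20 = |V(-1)|; not divisible by 3, so not tricolorable


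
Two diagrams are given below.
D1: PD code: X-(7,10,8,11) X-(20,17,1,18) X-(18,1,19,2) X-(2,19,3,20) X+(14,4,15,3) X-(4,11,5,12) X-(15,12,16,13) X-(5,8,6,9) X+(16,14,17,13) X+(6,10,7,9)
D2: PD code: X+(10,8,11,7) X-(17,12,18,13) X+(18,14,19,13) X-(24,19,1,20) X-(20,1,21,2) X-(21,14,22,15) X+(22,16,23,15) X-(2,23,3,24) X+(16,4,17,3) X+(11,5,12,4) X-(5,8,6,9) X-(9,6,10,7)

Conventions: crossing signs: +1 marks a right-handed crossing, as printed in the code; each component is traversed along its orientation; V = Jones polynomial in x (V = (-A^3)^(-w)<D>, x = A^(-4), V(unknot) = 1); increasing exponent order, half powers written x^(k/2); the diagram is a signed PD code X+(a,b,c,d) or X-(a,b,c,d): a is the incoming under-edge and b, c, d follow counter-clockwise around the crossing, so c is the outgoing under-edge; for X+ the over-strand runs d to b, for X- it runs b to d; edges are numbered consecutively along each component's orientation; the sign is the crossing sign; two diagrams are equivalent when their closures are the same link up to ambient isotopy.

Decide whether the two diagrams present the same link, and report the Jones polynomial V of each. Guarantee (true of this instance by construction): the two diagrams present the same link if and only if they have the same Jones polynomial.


equivalent: yes
D1 (bracket A^-8 + 1 - A^4; 10 crossings at w = -4): V = -x^-4 + x^-3 + x^-1
V(D2) = -x^-4 + x^-3 + x^-1  [12 crossings, <D> = A^-2 + A^6 - A^10, w = -2]
observation: from 10 to 12 crossings by R-moves: one link, two diagrams


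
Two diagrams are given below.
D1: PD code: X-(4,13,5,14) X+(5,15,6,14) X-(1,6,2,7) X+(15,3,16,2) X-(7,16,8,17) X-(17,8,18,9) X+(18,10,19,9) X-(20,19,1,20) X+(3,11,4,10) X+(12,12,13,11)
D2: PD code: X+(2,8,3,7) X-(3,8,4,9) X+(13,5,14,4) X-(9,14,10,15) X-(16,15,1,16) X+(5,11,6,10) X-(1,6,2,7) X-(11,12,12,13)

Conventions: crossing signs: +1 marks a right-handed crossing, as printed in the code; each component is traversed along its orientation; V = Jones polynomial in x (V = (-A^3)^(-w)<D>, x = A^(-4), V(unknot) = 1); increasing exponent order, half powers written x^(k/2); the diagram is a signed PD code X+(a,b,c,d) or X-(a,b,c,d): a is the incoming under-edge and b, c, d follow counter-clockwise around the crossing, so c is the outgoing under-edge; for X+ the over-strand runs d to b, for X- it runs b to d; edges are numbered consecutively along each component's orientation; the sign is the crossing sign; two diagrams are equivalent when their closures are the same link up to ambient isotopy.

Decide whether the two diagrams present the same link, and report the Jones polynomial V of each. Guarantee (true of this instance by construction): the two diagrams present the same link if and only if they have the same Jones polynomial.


same link: yes
V(D1) = x^-2 - x^-1 + 1 - x + x^2  [10 crossings, <D> = A^-8 - A^-4 + 1 - A^4 + A^8, w = 0]
V(D2) = x^-2 - x^-1 + 1 - x + x^2  [8 crossings, <D> = A^-14 - A^-10 + A^-6 - A^-2 + A^2, w = -2]
insight: all 2 diagrams share one V(x), hence one class


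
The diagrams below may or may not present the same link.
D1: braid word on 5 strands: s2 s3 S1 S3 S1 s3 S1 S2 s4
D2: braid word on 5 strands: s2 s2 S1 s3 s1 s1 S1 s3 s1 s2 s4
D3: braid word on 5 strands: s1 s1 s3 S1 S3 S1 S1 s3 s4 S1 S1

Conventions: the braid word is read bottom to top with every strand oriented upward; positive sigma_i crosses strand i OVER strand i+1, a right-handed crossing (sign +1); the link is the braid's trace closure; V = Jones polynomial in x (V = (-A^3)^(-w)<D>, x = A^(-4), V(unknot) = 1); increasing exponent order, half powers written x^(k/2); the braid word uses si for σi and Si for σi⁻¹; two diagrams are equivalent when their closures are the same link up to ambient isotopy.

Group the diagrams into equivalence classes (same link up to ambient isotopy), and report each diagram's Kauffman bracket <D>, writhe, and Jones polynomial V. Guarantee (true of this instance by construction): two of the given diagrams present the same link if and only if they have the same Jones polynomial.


grouping into links: {D1, D3} | {D2}
V(D1) = x^(-9/2) - x^(-5/2) - x^(-3/2) - x^(-1/2)  (w -1, c 9, <D> = A^-1 + A^3 + A^7 - A^15)
D2 (bracket -A^-5 + A^-1 - A^3 + 2A^7 + A^15; 11 crossings at w = +7): V = -x^(3/2) - 2x^(7/2) + x^(9/2) - x^(11/2) + x^(13/2)
D3 (bracket A^-1 + A^3 + A^7 - A^15; 11 crossings at w = -1): V = x^(-9/2) - x^(-5/2) - x^(-3/2) - x^(-1/2)
why: 2 values of V(x) split the 3 diagrams


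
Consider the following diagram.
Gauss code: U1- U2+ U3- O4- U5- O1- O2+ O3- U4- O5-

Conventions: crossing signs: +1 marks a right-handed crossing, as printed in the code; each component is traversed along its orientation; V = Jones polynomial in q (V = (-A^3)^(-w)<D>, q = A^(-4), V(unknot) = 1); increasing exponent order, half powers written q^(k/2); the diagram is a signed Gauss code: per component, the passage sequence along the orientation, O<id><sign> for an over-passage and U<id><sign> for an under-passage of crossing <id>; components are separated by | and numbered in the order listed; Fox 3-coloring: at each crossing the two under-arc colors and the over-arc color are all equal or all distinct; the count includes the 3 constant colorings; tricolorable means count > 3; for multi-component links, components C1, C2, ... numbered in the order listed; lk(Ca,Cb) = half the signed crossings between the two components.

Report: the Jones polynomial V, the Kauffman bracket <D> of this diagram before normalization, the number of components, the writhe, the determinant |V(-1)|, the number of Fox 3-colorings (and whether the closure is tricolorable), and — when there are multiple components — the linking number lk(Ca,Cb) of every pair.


V(q) = -q^-4 + q^-3 + q^-1
bracket: -A^-5 - A^3 + A^7, w = -3
1 component, writhe -3, over 5 crossings
det 3, colorings 9 of 3^5 — tricolorable
observation: w = -3 (over 5 crossings) is diagram-only; (-A^3)^(3) removes it from V


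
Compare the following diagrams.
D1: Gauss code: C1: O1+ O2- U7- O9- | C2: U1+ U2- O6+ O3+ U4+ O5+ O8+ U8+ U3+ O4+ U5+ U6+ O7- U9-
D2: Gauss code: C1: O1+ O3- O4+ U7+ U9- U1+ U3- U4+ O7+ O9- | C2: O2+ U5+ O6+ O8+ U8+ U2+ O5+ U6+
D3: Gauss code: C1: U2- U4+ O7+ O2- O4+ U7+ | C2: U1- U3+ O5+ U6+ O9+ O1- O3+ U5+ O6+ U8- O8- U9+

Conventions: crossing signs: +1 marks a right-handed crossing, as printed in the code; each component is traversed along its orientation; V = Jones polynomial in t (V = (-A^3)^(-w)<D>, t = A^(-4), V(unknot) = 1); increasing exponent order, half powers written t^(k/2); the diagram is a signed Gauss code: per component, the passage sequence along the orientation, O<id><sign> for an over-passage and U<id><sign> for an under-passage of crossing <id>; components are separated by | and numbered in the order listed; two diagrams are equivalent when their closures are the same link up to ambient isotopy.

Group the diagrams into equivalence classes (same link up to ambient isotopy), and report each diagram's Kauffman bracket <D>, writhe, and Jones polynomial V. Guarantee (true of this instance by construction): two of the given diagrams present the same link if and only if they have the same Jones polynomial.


classes: {D1} | {D2, D3}
V(D1) = -t^(-3/2) - 2t^(1/2) + t^(3/2) - t^(5/2) + t^(7/2)  [9 crossings, <D> = -A^-5 + A^-1 - A^3 + 2A^7 + A^15, w = +3]
V(D2) = -t^(1/2) - t^(3/2) - t^(5/2) + t^(9/2)  [9 crossings, <D> = -A^-3 + A^5 + A^9 + A^13, w = +5]
V(D3) = -t^(1/2) - t^(3/2) - t^(5/2) + t^(9/2)  (w +3, c 9, <D> = -A^-9 + A^-1 + A^3 + A^7)
insight: comparing 3 Jones polynomials yields 2 groups


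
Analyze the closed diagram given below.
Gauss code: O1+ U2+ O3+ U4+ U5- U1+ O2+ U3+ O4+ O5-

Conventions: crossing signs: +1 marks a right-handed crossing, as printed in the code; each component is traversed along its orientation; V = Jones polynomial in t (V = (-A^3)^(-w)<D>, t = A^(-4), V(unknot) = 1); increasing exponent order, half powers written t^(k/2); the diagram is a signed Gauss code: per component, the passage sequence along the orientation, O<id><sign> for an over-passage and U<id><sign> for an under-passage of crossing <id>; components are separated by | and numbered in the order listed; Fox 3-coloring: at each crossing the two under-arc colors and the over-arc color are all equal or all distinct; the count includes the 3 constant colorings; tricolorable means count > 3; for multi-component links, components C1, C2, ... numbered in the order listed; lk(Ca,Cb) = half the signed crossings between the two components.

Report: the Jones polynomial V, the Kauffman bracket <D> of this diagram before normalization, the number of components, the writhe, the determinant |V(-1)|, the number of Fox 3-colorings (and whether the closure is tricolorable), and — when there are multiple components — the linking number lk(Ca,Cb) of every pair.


V(t) = t + t^3 - t^4
bracket: A^-7 - A^-3 - A^5, w = +3
1 component, writhe +3, over 5 crossings
det 3, colorings 9 of 3^5 — tricolorable
observation: V spans 3 powers of t: at least 3 crossings in any diagram


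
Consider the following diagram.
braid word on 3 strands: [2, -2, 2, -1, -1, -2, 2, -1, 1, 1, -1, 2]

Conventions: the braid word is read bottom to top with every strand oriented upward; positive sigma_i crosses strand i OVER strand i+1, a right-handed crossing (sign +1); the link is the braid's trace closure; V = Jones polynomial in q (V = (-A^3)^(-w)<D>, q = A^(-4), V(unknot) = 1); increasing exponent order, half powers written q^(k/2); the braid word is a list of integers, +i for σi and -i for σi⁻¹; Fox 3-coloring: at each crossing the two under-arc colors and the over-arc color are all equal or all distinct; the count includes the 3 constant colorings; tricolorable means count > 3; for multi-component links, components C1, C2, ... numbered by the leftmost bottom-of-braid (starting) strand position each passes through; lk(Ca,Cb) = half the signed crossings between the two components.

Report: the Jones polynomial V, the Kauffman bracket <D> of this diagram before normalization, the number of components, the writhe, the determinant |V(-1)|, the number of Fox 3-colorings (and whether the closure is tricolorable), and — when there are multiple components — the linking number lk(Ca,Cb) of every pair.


Jones polynomial: V(q) = q^-2 + 2 + q^2
<D> = A^-8 + 2 + A^8; writhe 0
components 3, writhe 0 (12 crossings)
linking number lk(C1,C2) = 0
lk(C1,C3): -1
lk(C2,C3) = +1
3-colorings: 3 of 3^12, det 4 — not tricolorable
note: span 4 respects span(V) <= c + mu - 1 = 14 for this 3-component diagram


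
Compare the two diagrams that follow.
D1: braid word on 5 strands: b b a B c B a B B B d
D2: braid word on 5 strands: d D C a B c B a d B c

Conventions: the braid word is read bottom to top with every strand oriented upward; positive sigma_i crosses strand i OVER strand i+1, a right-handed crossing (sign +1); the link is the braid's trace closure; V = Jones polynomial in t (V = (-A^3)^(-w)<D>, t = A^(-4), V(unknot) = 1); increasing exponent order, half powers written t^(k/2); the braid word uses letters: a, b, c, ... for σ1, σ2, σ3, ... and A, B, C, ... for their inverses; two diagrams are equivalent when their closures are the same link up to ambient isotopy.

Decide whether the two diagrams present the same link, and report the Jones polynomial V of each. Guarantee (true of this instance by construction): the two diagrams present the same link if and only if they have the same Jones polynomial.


equivalent: yes
V(D1) = t^(-7/2) - 2t^(-5/2) + t^(-3/2) - 2t^(-1/2) + t^(1/2) - t^(3/2)  (w +1, c 11, <D> = A^-3 - A + 2A^5 - A^9 + 2A^13 - A^17)
V(D2) = t^(-7/2) - 2t^(-5/2) + t^(-3/2) - 2t^(-1/2) + t^(1/2) - t^(3/2)  (w +1, c 11, <D> = A^-3 - A + 2A^5 - A^9 + 2A^13 - A^17)
why: D2 (11 crossings) and D1 (11) are Markov-related braid presentations


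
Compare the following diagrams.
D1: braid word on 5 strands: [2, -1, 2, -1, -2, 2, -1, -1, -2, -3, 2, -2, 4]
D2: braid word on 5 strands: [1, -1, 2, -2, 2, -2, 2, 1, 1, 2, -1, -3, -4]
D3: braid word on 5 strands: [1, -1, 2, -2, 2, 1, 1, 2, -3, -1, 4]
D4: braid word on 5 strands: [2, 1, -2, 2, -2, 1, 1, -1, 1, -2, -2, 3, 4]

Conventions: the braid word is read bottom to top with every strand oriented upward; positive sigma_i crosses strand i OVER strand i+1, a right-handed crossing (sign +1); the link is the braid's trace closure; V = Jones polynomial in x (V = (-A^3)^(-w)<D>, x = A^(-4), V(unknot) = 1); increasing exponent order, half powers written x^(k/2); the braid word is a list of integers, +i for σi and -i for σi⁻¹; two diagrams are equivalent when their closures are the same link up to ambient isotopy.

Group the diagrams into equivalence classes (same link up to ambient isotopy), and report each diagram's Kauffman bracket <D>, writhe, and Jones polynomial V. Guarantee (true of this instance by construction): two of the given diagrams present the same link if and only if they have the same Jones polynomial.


equivalence classes: {D1} | {D2, D3} | {D4}
D1 (bracket A^-3 + A^5 - A^9 + A^13; 13 crossings at w = -3): V = -x^(-11/2) + x^(-9/2) - x^(-7/2) - x^(-3/2)
V(D2) = -x^(1/2) + x^(3/2) - x^(5/2) - x^(9/2)  (w +1, c 13, <D> = A^-15 + A^-7 - A^-3 + A)
D3 (bracket A^-9 + A^-1 - A^3 + A^7; 11 crossings at w = +3): V = -x^(1/2) + x^(3/2) - x^(5/2) - x^(9/2)
V(D4) = -x^(-3/2) + x^(-1/2) - 2x^(1/2) + x^(3/2) - 2x^(5/2) + x^(7/2)  [13 crossings, <D> = -A^-5 + 2A^-1 - A^3 + 2A^7 - A^11 + A^15, w = +3]
key observation: 3 values of V(x) split the 4 diagrams


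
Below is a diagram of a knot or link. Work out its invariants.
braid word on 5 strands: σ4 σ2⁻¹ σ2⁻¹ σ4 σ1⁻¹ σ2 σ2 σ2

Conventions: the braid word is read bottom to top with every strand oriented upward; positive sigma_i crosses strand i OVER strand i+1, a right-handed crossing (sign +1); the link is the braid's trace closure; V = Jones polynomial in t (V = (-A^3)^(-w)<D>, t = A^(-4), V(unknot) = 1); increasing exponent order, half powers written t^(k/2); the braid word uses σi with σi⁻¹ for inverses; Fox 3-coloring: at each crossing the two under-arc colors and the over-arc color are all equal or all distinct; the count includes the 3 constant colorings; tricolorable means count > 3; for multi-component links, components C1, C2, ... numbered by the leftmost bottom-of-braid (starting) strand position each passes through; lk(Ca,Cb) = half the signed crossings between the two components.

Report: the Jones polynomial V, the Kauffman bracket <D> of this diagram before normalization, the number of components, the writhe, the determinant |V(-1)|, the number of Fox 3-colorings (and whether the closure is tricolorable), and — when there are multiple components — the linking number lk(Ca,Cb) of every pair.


V(t) = 1 + t + t^2 + t^3
bracket: A^-6 + A^-2 + A^2 + A^6, w = +2
3 components, writhe +2, over 8 crossings
lk(C1,C2) = 0
linking number lk(C1,C3) = 0
lk(C2,C3): +1
det 0, colorings 9 of 3^8 — tricolorable
observation: span 3 respects span(V) <= c + mu - 1 = 10 for this 3-component diagram


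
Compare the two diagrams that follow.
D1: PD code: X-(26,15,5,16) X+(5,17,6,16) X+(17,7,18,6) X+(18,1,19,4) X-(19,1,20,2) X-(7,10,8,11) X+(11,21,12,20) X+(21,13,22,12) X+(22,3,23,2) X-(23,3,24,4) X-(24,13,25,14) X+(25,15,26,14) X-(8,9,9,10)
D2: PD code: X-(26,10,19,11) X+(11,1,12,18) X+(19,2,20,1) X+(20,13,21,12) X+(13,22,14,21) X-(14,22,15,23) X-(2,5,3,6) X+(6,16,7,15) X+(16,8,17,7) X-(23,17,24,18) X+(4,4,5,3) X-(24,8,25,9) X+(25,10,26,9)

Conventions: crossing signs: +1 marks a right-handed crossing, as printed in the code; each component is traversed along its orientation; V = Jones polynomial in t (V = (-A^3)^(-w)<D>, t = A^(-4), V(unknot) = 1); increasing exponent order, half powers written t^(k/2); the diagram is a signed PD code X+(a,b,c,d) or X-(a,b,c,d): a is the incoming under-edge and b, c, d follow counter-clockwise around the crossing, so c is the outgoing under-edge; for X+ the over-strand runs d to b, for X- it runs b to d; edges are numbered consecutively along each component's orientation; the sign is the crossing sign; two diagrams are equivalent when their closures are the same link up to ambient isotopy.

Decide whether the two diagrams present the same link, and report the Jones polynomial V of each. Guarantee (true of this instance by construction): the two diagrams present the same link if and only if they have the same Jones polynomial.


same link: yes
V(D1) = -t^(1/2) - t^(3/2) - t^(5/2) + t^(9/2)  [13 crossings, <D> = -A^-15 + A^-7 + A^-3 + A, w = +1]
D2 (bracket -A^-9 + A^-1 + A^3 + A^7; 13 crossings at w = +3): V = -t^(1/2) - t^(3/2) - t^(5/2) + t^(9/2)
note: one V(t) for all 2 diagrams — one class (guaranteed)


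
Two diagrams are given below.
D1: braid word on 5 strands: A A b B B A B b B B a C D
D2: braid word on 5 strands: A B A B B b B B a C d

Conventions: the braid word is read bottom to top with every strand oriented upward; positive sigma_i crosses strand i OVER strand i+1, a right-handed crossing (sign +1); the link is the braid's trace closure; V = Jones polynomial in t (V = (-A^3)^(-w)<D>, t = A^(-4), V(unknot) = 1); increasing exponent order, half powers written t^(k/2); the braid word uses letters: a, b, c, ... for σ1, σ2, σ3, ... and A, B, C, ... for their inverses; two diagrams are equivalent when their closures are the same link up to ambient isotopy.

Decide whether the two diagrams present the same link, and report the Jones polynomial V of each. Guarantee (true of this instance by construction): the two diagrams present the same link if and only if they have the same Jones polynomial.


equivalent: yes
D1 (bracket A^-15 + A^-7 - A^-3 + A; 13 crossings at w = -7): V = -t^(-11/2) + t^(-9/2) - t^(-7/2) - t^(-3/2)
V(D2) = -t^(-11/2) + t^(-9/2) - t^(-7/2) - t^(-3/2)  [11 crossings, <D> = A^-9 + A^-1 - A^3 + A^7, w = -5]
observation: Markov moves rewrite D1 (13 crossings) into D2 (11)


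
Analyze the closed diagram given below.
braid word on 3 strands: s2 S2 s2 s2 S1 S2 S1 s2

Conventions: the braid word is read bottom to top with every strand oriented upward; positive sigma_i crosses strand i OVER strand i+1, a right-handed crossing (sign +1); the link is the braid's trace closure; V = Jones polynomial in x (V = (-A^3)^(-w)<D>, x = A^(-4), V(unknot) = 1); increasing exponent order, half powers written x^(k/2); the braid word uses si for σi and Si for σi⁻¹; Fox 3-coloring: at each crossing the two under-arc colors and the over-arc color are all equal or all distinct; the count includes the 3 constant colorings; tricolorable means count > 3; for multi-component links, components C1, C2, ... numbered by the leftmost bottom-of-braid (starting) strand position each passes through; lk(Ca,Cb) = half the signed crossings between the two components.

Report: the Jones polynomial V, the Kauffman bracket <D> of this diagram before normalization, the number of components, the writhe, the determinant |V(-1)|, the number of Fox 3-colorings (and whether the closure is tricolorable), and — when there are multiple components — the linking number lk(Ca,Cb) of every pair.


Jones polynomial: V(x) = 1
<D> = 1; writhe 0
components 1, writhe 0 (8 crossings)
3-colorings: 3 of 3^8, det 1 — not tricolorable
note: free reduction leaves σ2 σ2 σ1⁻¹ σ2⁻¹ σ1⁻¹ σ2 of the original 8 letters


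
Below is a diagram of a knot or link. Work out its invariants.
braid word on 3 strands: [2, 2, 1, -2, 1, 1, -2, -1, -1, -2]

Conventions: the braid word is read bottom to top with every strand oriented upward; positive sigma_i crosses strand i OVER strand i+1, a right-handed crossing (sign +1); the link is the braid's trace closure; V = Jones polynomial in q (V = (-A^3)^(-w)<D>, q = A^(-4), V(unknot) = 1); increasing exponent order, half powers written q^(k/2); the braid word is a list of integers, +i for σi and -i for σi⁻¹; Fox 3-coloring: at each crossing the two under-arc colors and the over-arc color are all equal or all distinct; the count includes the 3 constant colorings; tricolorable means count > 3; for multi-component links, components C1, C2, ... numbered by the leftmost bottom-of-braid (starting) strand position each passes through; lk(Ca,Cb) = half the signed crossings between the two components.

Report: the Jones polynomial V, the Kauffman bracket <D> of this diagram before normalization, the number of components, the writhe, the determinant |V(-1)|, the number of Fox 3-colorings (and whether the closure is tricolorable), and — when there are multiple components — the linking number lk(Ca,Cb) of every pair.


V = -q^-3 + q^-2 - q^-1 + 3 - q + q^2 - q^3
<D> = -A^-12 + A^-8 - A^-4 + 3 - A^4 + A^8 - A^12 (w = 0)
1 component over 10 crossings, w = 0
27 Fox colorings among 3^10, |V(-1)| = 9: tricolorable
why: palindromic: swapping q for 1/q fixes V


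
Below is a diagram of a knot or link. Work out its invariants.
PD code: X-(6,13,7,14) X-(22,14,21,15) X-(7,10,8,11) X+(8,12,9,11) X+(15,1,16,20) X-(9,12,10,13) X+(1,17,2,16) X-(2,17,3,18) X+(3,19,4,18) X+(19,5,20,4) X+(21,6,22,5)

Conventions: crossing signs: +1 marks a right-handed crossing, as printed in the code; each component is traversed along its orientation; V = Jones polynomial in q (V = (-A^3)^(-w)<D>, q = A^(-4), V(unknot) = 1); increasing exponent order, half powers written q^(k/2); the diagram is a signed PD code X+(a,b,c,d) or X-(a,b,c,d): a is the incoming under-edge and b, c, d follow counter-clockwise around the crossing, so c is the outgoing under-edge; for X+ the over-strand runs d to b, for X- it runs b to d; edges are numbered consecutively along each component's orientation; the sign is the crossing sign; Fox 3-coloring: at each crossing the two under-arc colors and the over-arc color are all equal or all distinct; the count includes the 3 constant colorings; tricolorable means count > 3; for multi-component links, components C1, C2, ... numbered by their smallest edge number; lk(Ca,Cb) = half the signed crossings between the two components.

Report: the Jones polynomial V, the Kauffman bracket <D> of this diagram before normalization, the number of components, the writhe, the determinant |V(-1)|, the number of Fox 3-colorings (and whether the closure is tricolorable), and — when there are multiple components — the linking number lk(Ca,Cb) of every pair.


V = -q^(1/2) - q^(3/2) - q^(5/2) + q^(9/2)
<D> = -A^-15 + A^-7 + A^-3 + A (w = +1)
2 components over 11 crossings, w = +1
lk(C1,C2): 0
27 Fox colorings among 3^11, |V(-1)| = 0: tricolorable
why: w = +1 (over 11 crossings) is diagram-only; (-A^3)^(-1) removes it from V
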